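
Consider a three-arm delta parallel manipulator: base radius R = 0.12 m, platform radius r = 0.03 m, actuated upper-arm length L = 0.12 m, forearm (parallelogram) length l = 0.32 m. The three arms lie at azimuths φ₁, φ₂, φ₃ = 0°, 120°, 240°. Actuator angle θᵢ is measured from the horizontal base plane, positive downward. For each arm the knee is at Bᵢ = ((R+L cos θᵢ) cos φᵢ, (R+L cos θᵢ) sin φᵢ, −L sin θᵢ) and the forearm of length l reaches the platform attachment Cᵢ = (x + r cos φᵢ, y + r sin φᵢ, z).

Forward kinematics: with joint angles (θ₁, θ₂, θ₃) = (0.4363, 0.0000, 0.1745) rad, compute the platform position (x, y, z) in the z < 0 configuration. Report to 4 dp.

(-0.0382, 0.0156, -0.2651)

centre 1 = (0.1988·cos0.0°, 0.1988·sin0.0°, -0.0507) = (0.1988, 0.0000, -0.0507)
centre 2 = (0.2100·cos120.0°, 0.2100·sin120.0°, 0.0000) = (-0.1050, 0.1819, 0.0000)
centre 3 = (0.2082·cos240.0°, 0.2082·sin240.0°, -0.0208) = (-0.1041, -0.1803, -0.0208)
|centre ₂|²−|centre ₁|² = 0.0020;  |centre ₃|²−|centre ₁|² = 0.0017
linear system: -0.6075x+0.3637y = 0.0020−0.1014z; -0.6057x+-0.3606y = 0.0017−0.0598z
Cramer: x(z) = -0.0031+0.1327z;  y(z) = 0.0004-0.0572z
sphere 1 gives Az²+Bz+C=0 with A=1.0209, B=0.0478, C=-0.0591;  B²−4AC=0.2436;  roots -0.2651, 0.2183;  negative root z = -0.2651
x = -0.0382, y = 0.0156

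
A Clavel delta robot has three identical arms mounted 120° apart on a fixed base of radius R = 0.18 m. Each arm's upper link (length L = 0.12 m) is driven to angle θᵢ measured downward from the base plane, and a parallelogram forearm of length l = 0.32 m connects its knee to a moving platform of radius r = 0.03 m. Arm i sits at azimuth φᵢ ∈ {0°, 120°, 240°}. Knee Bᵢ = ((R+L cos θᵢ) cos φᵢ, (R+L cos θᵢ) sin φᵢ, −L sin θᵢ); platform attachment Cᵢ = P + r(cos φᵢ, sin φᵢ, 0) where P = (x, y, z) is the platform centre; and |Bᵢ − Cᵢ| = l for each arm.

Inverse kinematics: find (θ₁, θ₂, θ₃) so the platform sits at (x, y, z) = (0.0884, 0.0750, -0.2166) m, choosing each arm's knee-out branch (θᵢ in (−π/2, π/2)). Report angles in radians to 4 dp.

θ₁ = -0.3489, θ₂ = 0.3490, θ₃ = 1.2220

rotate P by −φ1: (0.0884, 0.0750, -0.2166)
  e−x'=0.0616;  (l²−L²−(e−x')²−y'²−z²)/2L = 0.1319
  √(A²+B²)=0.2252;  θ1 = -1.2937+0.9448 ≈ -0.3489
arm 2 (φ=120.0°): x'=0.0208, y'=-0.1141
  e−x'=0.1292;  (l²−L²−(e−x')²−y'²−z²)/2L = 0.0474
  γ=atan2(-0.2166,0.1292)=-1.0328;  ψ=arccos(0.1878)=1.3818;  θ2=γ+ψ≈0.3490
rotate P by −φ3: (-0.1092, 0.0391, -0.2166)
  A cos θ + B sin θ = C:  0.2592·cos θ + -0.2166·sin θ = -0.1150
  γ=atan2(-0.2166,0.2592)=-0.6962;  ψ=arccos(-0.3405)=1.9182;  θ3=γ+ψ≈1.2220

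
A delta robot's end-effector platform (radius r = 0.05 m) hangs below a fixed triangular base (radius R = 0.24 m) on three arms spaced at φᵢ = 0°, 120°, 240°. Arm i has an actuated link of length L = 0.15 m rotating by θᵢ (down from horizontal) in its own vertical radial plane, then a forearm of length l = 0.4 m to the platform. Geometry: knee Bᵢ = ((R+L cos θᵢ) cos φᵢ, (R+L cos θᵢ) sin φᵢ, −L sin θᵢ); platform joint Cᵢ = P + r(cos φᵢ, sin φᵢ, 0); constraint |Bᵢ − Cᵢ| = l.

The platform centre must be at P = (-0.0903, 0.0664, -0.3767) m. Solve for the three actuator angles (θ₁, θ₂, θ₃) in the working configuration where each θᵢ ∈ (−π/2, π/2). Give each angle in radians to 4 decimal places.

θ₁ = 1.3089, θ₂ = 0.3493, θ₃ = 0.9600

rotate P by −φ1: (-0.0903, 0.0664, -0.3767)
  A cos θ + B sin θ = C:  0.2803·cos θ + -0.3767·sin θ = -0.2913
  θ1 = atan2(B,A) + arccos(C/0.4695) = 1.3089
φ2=120.0° → target in arm frame (0.1027, 0.0450)
  e−x'=0.0873;  (l²−L²−(e−x')²−y'²−z²)/2L = -0.0469
  θ2 = atan2(B,A) + arccos(C/0.3867) = 0.3493
φ3=240.0° → target in arm frame (-0.0124, -0.1114)
  A cos θ + B sin θ = C:  0.2024·cos θ + -0.3767·sin θ = -0.1925
  √(A²+B²)=0.4276;  θ3 = -1.0779+2.0379 ≈ 0.9600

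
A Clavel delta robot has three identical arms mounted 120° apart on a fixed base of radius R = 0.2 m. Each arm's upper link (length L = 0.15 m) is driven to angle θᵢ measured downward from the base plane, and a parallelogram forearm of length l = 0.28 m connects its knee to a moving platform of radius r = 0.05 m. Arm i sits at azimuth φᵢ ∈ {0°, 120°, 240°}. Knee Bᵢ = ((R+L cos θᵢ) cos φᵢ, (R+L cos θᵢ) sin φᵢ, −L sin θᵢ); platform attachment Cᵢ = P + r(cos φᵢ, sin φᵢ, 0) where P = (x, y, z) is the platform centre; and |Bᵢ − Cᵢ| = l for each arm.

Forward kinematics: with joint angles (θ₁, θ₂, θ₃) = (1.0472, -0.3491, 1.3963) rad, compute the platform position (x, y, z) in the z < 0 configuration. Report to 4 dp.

φ1=0.0°: virtual centre (0.2250, 0.0000, -0.1299), radius l
φ2=120.0°: virtual centre (-0.1455, 0.2520, 0.0513), radius l
φ3=240.0°: virtual centre (-0.0880, -0.1525, -0.1477), radius l
eliminate P² terms by subtracting sphere 1 from 2 and 3
linear system: -0.7410x+0.5039y = 0.0198−0.3624z; -0.6260x+-0.3049y = -0.0147−-0.0356z
Cramer: x(z) = 0.0025+0.1709z;  y(z) = 0.0430-0.4678z
sphere 1 gives Az²+Bz+C=0 with A=1.2481, B=0.1435, C=-0.0102;  B²−4AC=0.0714;  roots -0.1646, 0.0496;  negative root z = -0.1646
x = -0.0256, y = 0.1200

(-0.0256, 0.1200, -0.1646)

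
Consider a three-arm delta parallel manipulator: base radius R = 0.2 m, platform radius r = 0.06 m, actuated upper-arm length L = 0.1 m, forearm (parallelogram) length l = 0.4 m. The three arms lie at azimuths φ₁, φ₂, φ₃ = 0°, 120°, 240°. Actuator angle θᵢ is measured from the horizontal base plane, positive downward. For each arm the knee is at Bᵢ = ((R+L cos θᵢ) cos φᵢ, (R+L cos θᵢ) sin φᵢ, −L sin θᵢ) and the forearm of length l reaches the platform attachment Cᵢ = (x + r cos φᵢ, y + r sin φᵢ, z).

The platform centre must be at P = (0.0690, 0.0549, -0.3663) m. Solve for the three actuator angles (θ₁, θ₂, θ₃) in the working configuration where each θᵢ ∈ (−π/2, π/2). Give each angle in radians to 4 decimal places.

rotate P by −φ1: (0.0690, 0.0549, -0.3663)
  e−x'=0.0710;  (l²−L²−(e−x')²−y'²−z²)/2L = 0.0388
  γ=atan2(-0.3663,0.0710)=-1.3793;  ψ=arccos(0.1041)=1.4665;  θ1=γ+ψ≈0.0872
rotate P by −φ2: (0.0130, -0.0872, -0.3663)
  A cos θ + B sin θ = C:  0.1270·cos θ + -0.3663·sin θ = -0.0395
  γ=atan2(-0.3663,0.1270)=-1.2372;  ψ=arccos(-0.1019)=1.6728;  θ2=γ+ψ≈0.4357
arm 3 (φ=240.0°): x'=-0.0820, y'=0.0323
  e−x'=0.2220;  (l²−L²−(e−x')²−y'²−z²)/2L = -0.1726
  θ3 = atan2(B,A) + arccos(C/0.4283) = 0.9597

θ₁ = 0.0872, θ₂ = 0.4357, θ₃ = 0.9597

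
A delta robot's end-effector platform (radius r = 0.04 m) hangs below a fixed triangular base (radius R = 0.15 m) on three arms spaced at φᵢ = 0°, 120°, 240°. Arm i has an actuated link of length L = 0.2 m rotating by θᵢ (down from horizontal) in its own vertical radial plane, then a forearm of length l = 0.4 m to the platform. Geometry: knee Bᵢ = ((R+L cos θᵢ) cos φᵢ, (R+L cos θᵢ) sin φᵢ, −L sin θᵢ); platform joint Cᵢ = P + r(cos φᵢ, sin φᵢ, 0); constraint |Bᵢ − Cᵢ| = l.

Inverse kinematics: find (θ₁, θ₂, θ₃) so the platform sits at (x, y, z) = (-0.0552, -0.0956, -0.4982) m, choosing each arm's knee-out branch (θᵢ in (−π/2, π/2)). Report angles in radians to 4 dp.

θ₁ = 1.2215, θ₂ = 1.2215, θ₃ = 0.6981

arm 1 (φ=0.0°): x'=-0.0552, y'=-0.0956
  A=0.1652, B=-0.4982, C=(l²−L²−A²−y'²−z²)/(2L)=-0.4116
  γ=atan2(-0.4982,0.1652)=-1.2506;  ψ=arccos(-0.7842)=2.4721;  θ1=γ+ψ≈1.2215
rotate P by −φ2: (-0.0552, 0.0956, -0.4982)
  A=0.1652, B=-0.4982, C=(l²−L²−A²−y'²−z²)/(2L)=-0.4116
  γ=atan2(-0.4982,0.1652)=-1.2506;  ψ=arccos(-0.7842)=2.4721;  θ2=γ+ψ≈1.2215
rotate P by −φ3: (0.1104, 0.0000, -0.4982)
  e−x'=-0.0004;  (l²−L²−(e−x')²−y'²−z²)/2L = -0.3205
  γ=atan2(-0.4982,-0.0004)=-1.5716;  ψ=arccos(-0.6433)=2.2696;  θ3=γ+ψ≈0.6981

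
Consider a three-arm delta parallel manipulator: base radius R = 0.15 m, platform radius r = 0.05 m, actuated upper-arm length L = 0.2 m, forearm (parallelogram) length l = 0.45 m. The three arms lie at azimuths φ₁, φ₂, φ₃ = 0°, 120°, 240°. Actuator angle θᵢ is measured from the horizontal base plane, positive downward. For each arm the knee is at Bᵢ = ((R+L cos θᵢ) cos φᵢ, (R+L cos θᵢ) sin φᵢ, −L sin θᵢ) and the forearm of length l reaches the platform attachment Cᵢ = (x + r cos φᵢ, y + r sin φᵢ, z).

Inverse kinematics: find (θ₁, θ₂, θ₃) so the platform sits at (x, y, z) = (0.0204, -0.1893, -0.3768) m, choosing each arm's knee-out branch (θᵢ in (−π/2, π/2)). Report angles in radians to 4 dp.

θ₁ = 0.3492, θ₂ = 0.9599, θ₃ = -0.1746

φ1=0.0° → target in arm frame (0.0204, -0.1893)
  A cos θ + B sin θ = C:  0.0796·cos θ + -0.3768·sin θ = -0.0541
  θ1 = atan2(B,A) + arccos(C/0.3851) = 0.3492
arm 2 (φ=120.0°): x'=-0.1741, y'=0.0770
  e−x'=0.2741;  (l²−L²−(e−x')²−y'²−z²)/2L = -0.1514
  γ=atan2(-0.3768,0.2741)=-0.9418;  ψ=arccos(-0.3249)=1.9017;  θ2=γ+ψ≈0.9599
rotate P by −φ3: (0.1537, 0.1123, -0.3768)
  A=-0.0537, B=-0.3768, C=(l²−L²−A²−y'²−z²)/(2L)=0.0125
  θ3 = atan2(B,A) + arccos(C/0.3806) = -0.1746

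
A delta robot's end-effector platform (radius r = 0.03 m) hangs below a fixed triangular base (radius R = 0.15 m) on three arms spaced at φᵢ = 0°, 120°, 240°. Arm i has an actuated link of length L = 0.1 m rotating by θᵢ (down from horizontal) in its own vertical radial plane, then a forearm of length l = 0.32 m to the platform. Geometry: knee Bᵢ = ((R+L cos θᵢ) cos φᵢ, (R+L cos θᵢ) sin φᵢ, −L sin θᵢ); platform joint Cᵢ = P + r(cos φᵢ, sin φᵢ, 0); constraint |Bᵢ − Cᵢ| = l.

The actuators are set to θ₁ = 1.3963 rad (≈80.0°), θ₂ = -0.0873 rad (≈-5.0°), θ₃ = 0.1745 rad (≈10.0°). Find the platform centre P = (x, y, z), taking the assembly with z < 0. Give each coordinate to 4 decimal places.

arm 1 at φ=0.0°: (R−r)+L cos θ1 = 0.1374;  O1 = (0.1374, 0.0000, -0.0985)
O2 = (0.2196·cos120.0°, 0.2196·sin120.0°, 0.0087) = (-0.1098, 0.1902, 0.0087)
arm 3 at φ=240.0°: (R−r)+L cos θ3 = 0.2185;  O3 = (-0.1092, -0.1892, -0.0174)
|O₂|²−|O₁|² = 0.0197;  |O₃|²−|O₁|² = 0.0195
[-0.4943 0.3804 0.2144]·P = 0.0197;  [-0.4932 -0.3784 0.1622]·P = 0.0195
Cramer: x(z) = -0.0397+0.3813z;  y(z) = 0.0003-0.0682z
quadratic in z: (1.1500)z²+(0.0619)z+(-0.0613)=0, √Δ=0.5348 → z ∈ {-0.2594, 0.2056}; z = -0.2594 (taking z<0)
x = -0.1386, y = 0.0180

(-0.1386, 0.0180, -0.2594)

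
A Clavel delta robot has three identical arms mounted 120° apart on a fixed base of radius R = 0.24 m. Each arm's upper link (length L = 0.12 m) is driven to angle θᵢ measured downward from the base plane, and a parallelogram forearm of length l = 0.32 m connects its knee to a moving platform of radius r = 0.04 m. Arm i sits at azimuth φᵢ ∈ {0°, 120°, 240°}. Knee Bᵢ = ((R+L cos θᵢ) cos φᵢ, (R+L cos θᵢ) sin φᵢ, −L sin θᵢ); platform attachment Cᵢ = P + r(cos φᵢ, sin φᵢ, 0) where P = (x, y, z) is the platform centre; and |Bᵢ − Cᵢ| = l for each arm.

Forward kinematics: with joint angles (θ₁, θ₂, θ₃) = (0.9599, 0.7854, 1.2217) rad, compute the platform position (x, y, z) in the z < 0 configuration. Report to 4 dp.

φ1=0.0°: virtual centre (0.2688, 0.0000, -0.0983), radius l
centre 2 = (0.2849·cos120.0°, 0.2849·sin120.0°, -0.0849) = (-0.1424, 0.2467, -0.0849)
φ3=240.0°: virtual centre (-0.1205, -0.2088, -0.1128), radius l
eliminate P² terms by subtracting sphere 1 from 2 and 3
[-0.8225 0.4934 0.0269]·P = 0.0064;  [-0.7787 -0.4175 -0.0289]·P = -0.0111
Cramer: x(z) = 0.0039-0.0042z;  y(z) = 0.0194-0.0615z
sphere 1 gives Az²+Bz+C=0 with A=1.0038, B=0.1964, C=-0.0222;  B²−4AC=0.1275;  roots -0.2757, 0.0800;  negative root z = -0.2757
x = 0.0050, y = 0.0364

(0.0050, 0.0364, -0.2757)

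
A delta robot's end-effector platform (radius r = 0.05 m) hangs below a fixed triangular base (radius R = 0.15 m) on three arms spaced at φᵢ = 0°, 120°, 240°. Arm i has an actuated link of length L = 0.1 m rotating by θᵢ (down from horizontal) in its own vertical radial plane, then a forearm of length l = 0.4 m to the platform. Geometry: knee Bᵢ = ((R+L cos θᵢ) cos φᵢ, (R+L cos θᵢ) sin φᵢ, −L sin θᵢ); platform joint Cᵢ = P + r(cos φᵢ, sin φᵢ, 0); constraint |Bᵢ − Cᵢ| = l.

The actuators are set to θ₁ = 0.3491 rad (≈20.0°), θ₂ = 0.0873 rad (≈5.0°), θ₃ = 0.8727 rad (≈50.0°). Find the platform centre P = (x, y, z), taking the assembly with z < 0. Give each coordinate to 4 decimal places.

(0.0206, 0.0947, -0.3820)

S1 = (0.1940·cos0.0°, 0.1940·sin0.0°, -0.0342) = (0.1940, 0.0000, -0.0342)
S2 = (0.1996·cos120.0°, 0.1996·sin120.0°, -0.0087) = (-0.0998, 0.1729, -0.0087)
φ3=240.0°: virtual centre (-0.0821, -0.1423, -0.0766), radius l
eliminate P² terms by subtracting sphere 1 from 2 and 3
linear system: -0.5876x+0.3458y = 0.0011−0.0510z; -0.5522x+-0.2845y = -0.0059−-0.0848z
det = 0.3581;  x = 0.0048+-0.0414z,  y = 0.0115+-0.2177z
into |P−S₁|² = l²: 1.0491z² + 0.0791z + -0.1229 = 0;  Δ = 0.5221;  z = -0.3820 or 0.3067 → z<0 root = -0.3820
x = 0.0206, y = 0.0947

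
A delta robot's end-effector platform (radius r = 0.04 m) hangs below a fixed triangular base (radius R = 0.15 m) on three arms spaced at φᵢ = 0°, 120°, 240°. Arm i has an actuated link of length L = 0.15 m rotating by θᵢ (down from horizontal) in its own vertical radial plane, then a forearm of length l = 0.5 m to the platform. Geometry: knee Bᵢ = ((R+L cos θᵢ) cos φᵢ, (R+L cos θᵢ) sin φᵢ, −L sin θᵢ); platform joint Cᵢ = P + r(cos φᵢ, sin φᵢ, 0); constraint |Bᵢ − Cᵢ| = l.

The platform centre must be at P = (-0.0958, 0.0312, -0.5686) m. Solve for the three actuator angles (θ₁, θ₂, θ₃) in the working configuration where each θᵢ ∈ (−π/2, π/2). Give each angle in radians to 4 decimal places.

θ₁ = 1.2214, θ₂ = 0.6981, θ₃ = 0.8725

arm 1 (φ=0.0°): x'=-0.0958, y'=0.0312
  A=0.2058, B=-0.5686, C=(l²−L²−A²−y'²−z²)/(2L)=-0.4638
  θ1 = atan2(B,A) + arccos(C/0.6047) = 1.2214
φ2=120.0° → target in arm frame (0.0749, 0.0674)
  A=0.0351, B=-0.5686, C=(l²−L²−A²−y'²−z²)/(2L)=-0.3386
  √(A²+B²)=0.5697;  θ2 = -1.5092+2.2072 ≈ 0.6981
arm 3 (φ=240.0°): x'=0.0209, y'=-0.0986
  A=0.0891, B=-0.5686, C=(l²−L²−A²−y'²−z²)/(2L)=-0.3782
  θ3 = atan2(B,A) + arccos(C/0.5755) = 0.8725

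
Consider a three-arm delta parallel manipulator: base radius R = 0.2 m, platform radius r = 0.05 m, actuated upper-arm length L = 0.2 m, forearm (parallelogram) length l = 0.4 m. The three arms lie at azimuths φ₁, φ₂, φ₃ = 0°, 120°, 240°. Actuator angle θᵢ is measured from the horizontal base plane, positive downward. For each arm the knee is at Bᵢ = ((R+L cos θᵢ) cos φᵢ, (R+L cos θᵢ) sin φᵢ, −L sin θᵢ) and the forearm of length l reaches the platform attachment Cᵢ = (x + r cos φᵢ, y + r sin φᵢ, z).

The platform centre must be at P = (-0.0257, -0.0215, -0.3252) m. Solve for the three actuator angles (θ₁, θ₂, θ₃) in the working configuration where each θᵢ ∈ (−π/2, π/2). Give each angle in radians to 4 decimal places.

θ₁ = 0.6112, θ₂ = 0.5238, θ₃ = 0.3491

rotate P by −φ1: (-0.0257, -0.0215, -0.3252)
  e−x'=0.1757;  (l²−L²−(e−x')²−y'²−z²)/2L = -0.0427
  θ1 = atan2(B,A) + arccos(C/0.3696) = 0.6112
rotate P by −φ2: (-0.0058, 0.0330, -0.3252)
  e−x'=0.1558;  (l²−L²−(e−x')²−y'²−z²)/2L = -0.0278
  √(A²+B²)=0.3606;  θ2 = -1.1241+1.6479 ≈ 0.5238
arm 3 (φ=240.0°): x'=0.0315, y'=-0.0115
  A=0.1185, B=-0.3252, C=(l²−L²−A²−y'²−z²)/(2L)=0.0002
  θ3 = atan2(B,A) + arccos(C/0.3461) = 0.3491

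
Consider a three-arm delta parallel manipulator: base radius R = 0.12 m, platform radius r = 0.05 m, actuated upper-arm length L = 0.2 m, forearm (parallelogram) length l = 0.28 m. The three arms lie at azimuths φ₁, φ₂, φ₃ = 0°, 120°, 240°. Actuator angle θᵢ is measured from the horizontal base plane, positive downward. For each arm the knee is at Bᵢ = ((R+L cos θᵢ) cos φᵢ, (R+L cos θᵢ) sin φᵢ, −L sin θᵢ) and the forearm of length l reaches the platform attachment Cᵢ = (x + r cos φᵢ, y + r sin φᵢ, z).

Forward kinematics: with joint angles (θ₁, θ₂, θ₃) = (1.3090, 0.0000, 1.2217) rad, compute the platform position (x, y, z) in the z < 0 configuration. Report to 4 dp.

(-0.1056, 0.1470, -0.2646)

arm 1 at φ=0.0°: (R−r)+L cos θ1 = 0.1218;  centre 1 = (0.1218, 0.0000, -0.1932)
φ2=120.0°: virtual centre (-0.1350, 0.2338, 0.0000), radius l
φ3=240.0°: virtual centre (-0.0692, -0.1199, -0.1879), radius l
eliminate P² terms by subtracting sphere 1 from 2 and 3
plane₁₂: -0.5135x+0.4677y+0.3864z = 0.0208
Cramer: x(z) = -0.0201+0.3233z;  y(z) = 0.0223-0.4712z
into |P−centre ₁|² = l²: 1.3265z² + 0.2736z + -0.0205 = 0;  Δ = 0.1834;  z = -0.2646 or 0.0583 → z<0 root = -0.2646
x = -0.1056, y = 0.1470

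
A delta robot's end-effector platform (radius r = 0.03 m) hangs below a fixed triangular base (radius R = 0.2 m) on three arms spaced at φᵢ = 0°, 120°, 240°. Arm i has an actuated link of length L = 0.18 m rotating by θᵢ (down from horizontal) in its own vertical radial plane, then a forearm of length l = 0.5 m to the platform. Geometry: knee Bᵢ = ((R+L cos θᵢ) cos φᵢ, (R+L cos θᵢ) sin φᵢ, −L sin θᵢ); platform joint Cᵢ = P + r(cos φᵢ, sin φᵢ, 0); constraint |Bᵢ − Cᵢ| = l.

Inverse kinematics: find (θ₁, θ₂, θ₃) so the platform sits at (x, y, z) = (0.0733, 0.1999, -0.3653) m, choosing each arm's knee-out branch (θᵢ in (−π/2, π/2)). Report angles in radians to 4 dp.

arm 1 (φ=0.0°): x'=0.0733, y'=0.1999
  A cos θ + B sin θ = C:  0.0967·cos θ + -0.3653·sin θ = 0.0968
  θ1 = atan2(B,A) + arccos(C/0.3779) = -0.0003
φ2=120.0° → target in arm frame (0.1365, -0.1634)
  A cos θ + B sin θ = C:  0.0335·cos θ + -0.3653·sin θ = 0.1565
  θ2 = atan2(B,A) + arccos(C/0.3668) = -0.3491
rotate P by −φ3: (-0.2098, -0.0365, -0.3653)
  e−x'=0.3798;  (l²−L²−(e−x')²−y'²−z²)/2L = -0.1706
  θ3 = atan2(B,A) + arccos(C/0.5269) = 1.1344

θ₁ = -0.0003, θ₂ = -0.3491, θ₃ = 1.1344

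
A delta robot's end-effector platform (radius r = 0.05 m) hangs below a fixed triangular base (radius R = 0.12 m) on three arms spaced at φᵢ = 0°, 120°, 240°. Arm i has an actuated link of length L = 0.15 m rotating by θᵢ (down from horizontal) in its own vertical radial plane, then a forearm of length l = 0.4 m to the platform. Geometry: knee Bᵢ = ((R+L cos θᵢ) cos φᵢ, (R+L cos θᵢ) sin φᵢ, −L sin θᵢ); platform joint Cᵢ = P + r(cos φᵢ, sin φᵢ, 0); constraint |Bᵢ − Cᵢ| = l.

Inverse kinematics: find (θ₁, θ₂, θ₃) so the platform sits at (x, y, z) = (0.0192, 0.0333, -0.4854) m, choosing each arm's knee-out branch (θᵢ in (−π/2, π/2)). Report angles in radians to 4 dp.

φ1=0.0° → target in arm frame (0.0192, 0.0333)
  A cos θ + B sin θ = C:  0.0508·cos θ + -0.4854·sin θ = -0.3393
  γ=atan2(-0.4854,0.0508)=-1.4665;  ψ=arccos(-0.6953)=2.3396;  θ1=γ+ψ≈0.8731
arm 2 (φ=120.0°): x'=0.0192, y'=-0.0333
  e−x'=0.0508;  (l²−L²−(e−x')²−y'²−z²)/2L = -0.3393
  γ=atan2(-0.4854,0.0508)=-1.4666;  ψ=arccos(-0.6953)=2.3396;  θ2=γ+ψ≈0.8730
φ3=240.0° → target in arm frame (-0.0384, 0.0000)
  A=0.1084, B=-0.4854, C=(l²−L²−A²−y'²−z²)/(2L)=-0.3662
  θ3 = atan2(B,A) + arccos(C/0.4974) = 1.0475

θ₁ = 0.8731, θ₂ = 0.8730, θ₃ = 1.0475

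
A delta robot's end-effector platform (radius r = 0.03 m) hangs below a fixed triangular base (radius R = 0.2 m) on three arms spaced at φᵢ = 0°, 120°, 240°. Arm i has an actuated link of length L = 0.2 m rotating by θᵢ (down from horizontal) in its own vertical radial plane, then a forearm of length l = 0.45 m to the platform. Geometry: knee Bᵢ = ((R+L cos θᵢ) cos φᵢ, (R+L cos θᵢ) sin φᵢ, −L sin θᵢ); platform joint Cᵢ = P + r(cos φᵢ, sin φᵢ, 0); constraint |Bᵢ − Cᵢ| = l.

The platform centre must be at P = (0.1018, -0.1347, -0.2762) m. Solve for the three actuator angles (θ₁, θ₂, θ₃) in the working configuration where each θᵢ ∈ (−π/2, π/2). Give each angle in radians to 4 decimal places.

θ₁ = -0.3490, θ₂ = 1.0472, θ₃ = -0.0872

arm 1 (φ=0.0°): x'=0.1018, y'=-0.1347
  A=0.0682, B=-0.2762, C=(l²−L²−A²−y'²−z²)/(2L)=0.1585
  γ=atan2(-0.2762,0.0682)=-1.3287;  ψ=arccos(0.5573)=0.9797;  θ1=γ+ψ≈-0.3490
arm 2 (φ=120.0°): x'=-0.1676, y'=-0.0208
  A=0.3376, B=-0.2762, C=(l²−L²−A²−y'²−z²)/(2L)=-0.0704
  γ=atan2(-0.2762,0.3376)=-0.6858;  ψ=arccos(-0.1614)=1.7329;  θ2=γ+ψ≈1.0472
φ3=240.0° → target in arm frame (0.0658, 0.1555)
  A cos θ + B sin θ = C:  0.1042·cos θ + -0.2762·sin θ = 0.1279
  γ=atan2(-0.2762,0.1042)=-1.2099;  ψ=arccos(0.4333)=1.1227;  θ3=γ+ψ≈-0.0872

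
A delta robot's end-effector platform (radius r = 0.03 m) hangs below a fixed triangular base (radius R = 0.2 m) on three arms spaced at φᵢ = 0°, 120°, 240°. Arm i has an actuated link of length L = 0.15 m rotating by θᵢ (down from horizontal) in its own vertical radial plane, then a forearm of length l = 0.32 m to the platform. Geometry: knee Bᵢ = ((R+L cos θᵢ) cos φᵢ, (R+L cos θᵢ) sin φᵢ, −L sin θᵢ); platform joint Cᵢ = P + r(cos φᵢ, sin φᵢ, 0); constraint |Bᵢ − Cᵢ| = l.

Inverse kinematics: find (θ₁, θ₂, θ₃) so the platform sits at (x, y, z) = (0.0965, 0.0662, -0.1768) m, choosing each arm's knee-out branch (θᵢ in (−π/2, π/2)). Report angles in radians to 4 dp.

θ₁ = -0.3490, θ₂ = 0.6107, θ₃ = 1.3092

φ1=0.0° → target in arm frame (0.0965, 0.0662)
  e−x'=0.0735;  (l²−L²−(e−x')²−y'²−z²)/2L = 0.1295
  θ1 = atan2(B,A) + arccos(C/0.1915) = -0.3490
rotate P by −φ2: (0.0091, -0.1167, -0.1768)
  A cos θ + B sin θ = C:  0.1609·cos θ + -0.1768·sin θ = 0.0304
  √(A²+B²)=0.2391;  θ2 = -0.8324+1.4431 ≈ 0.6107
rotate P by −φ3: (-0.1056, 0.0505, -0.1768)
  A cos θ + B sin θ = C:  0.2756·cos θ + -0.1768·sin θ = -0.0995
  γ=atan2(-0.1768,0.2756)=-0.5704;  ψ=arccos(-0.3039)=1.8796;  θ3=γ+ψ≈1.3092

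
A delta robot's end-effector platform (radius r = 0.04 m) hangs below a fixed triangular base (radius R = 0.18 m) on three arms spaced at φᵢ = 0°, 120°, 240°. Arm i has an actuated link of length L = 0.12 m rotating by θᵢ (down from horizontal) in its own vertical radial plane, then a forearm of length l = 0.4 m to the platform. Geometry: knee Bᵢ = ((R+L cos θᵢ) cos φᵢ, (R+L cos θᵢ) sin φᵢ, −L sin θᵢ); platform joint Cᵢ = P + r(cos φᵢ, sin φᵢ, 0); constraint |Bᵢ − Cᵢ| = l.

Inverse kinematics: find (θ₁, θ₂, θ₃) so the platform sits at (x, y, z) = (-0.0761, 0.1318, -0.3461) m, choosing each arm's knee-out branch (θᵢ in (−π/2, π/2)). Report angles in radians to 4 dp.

φ1=0.0° → target in arm frame (-0.0761, 0.1318)
  A=0.2161, B=-0.3461, C=(l²−L²−A²−y'²−z²)/(2L)=-0.1594
  γ=atan2(-0.3461,0.2161)=-1.0126;  ψ=arccos(-0.3907)=1.9721;  θ1=γ+ψ≈0.9595
rotate P by −φ2: (0.1522, 0.0000, -0.3461)
  e−x'=-0.0122;  (l²−L²−(e−x')²−y'²−z²)/2L = 0.1069
  θ2 = atan2(B,A) + arccos(C/0.3463) = -0.3491
φ3=240.0° → target in arm frame (-0.0761, -0.1318)
  e−x'=0.2161;  (l²−L²−(e−x')²−y'²−z²)/2L = -0.1594
  √(A²+B²)=0.4080;  θ3 = -1.0127+1.9721 ≈ 0.9595

θ₁ = 0.9595, θ₂ = -0.3491, θ₃ = 0.9595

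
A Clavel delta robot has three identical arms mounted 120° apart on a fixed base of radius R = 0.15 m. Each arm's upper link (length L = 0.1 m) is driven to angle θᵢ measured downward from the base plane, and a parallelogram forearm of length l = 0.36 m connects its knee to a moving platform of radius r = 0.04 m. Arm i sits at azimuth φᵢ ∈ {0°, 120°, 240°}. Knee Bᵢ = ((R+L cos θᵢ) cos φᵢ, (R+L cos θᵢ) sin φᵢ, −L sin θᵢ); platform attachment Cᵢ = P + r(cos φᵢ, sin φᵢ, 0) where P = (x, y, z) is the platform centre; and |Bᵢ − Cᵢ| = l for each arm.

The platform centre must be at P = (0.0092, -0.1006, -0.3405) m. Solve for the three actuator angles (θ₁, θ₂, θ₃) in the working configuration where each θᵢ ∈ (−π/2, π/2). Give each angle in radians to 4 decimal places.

rotate P by −φ1: (0.0092, -0.1006, -0.3405)
  A cos θ + B sin θ = C:  0.1008·cos θ + -0.3405·sin θ = -0.0831
  γ=atan2(-0.3405,0.1008)=-1.2830;  ψ=arccos(-0.2340)=1.8070;  θ1=γ+ψ≈0.5240
rotate P by −φ2: (-0.0917, 0.0423, -0.3405)
  A cos θ + B sin θ = C:  0.2017·cos θ + -0.3405·sin θ = -0.1941
  √(A²+B²)=0.3958;  θ2 = -1.0360+2.0834 ≈ 1.0475
arm 3 (φ=240.0°): x'=0.0825, y'=0.0583
  A cos θ + B sin θ = C:  0.0275·cos θ + -0.3405·sin θ = -0.0025
  θ3 = atan2(B,A) + arccos(C/0.3416) = 0.0877

θ₁ = 0.5240, θ₂ = 1.0475, θ₃ = 0.0877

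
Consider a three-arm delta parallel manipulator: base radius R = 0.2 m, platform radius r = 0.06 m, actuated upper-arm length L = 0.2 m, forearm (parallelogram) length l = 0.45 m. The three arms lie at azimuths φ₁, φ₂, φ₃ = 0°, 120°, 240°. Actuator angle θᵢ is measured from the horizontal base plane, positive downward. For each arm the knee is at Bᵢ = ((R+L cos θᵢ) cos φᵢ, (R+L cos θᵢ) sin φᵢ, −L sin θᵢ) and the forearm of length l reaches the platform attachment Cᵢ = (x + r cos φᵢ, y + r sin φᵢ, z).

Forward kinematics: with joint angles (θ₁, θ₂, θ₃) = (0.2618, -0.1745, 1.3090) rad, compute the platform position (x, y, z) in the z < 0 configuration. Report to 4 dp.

(0.0712, 0.2250, -0.3402)

O1 = (0.3332·cos0.0°, 0.3332·sin0.0°, -0.0518) = (0.3332, 0.0000, -0.0518)
arm 2 at φ=120.0°: (R−r)+L cos θ2 = 0.3370;  O2 = (-0.1685, 0.2918, 0.0347)
O3 = (0.1918·cos240.0°, 0.1918·sin240.0°, -0.1932) = (-0.0959, -0.1661, -0.1932)
subtract pairs → two planes through P
plane₁₂: -1.0033x+0.5836y+0.1730z = 0.0011
det = 0.8341;  x = 0.0273+-0.1290z,  y = 0.0487+-0.5182z
quadratic in z: (1.2852)z²+(0.1320)z+(-0.1039)=0, √Δ=0.7426 → z ∈ {-0.3402, 0.2375}; z = -0.3402 (taking z<0)
x = 0.0712, y = 0.2250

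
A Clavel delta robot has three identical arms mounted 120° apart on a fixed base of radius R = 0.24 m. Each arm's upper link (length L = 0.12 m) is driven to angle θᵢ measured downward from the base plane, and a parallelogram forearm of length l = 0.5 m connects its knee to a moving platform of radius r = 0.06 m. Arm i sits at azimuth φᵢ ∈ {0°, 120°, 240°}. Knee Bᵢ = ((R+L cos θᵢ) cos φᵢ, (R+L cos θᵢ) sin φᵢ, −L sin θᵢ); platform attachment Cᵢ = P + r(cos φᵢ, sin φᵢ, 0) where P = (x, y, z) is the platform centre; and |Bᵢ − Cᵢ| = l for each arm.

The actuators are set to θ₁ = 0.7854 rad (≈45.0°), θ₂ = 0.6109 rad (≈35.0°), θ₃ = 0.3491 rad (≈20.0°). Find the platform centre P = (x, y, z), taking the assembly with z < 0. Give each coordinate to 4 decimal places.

(-0.0437, -0.0314, -0.4771)

φ1=0.0°: virtual centre (0.2649, 0.0000, -0.0849), radius l
arm 2 at φ=120.0°: e+L cos θ2 = 0.2783;  S2 = (-0.1391, 0.2410, -0.0688)
arm 3 at φ=240.0°: e+L cos θ3 = 0.2928;  S3 = (-0.1464, -0.2535, -0.0410)
subtract pairs → two planes through P
[-0.8080 0.4820 0.0320]·P = 0.0048;  [-0.8225 -0.5071 0.0876]·P = 0.0100
Cramer: x(z) = -0.0091+0.0725z;  y(z) = -0.0051+0.0551z
sphere 1 gives Az²+Bz+C=0 with A=1.0083, B=0.1294, C=-0.1678;  B²−4AC=0.6933;  roots -0.4771, 0.3487;  negative root z = -0.4771
x = -0.0437, y = -0.0314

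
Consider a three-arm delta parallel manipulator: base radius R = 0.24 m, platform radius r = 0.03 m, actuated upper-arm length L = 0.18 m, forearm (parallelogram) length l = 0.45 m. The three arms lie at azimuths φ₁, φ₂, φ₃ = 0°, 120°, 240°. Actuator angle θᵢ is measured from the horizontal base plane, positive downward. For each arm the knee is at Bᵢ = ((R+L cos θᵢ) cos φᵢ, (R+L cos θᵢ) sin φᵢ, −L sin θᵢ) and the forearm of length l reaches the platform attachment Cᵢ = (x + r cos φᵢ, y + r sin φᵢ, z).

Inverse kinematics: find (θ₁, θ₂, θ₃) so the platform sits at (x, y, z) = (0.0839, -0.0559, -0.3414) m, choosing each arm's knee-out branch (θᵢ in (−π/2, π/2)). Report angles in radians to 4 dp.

θ₁ = 0.0872, θ₂ = 0.9600, θ₃ = 0.5237

rotate P by −φ1: (0.0839, -0.0559, -0.3414)
  e−x'=0.1261;  (l²−L²−(e−x')²−y'²−z²)/2L = 0.0959
  √(A²+B²)=0.3639;  θ1 = -1.2170+1.3042 ≈ 0.0872
φ2=120.0° → target in arm frame (-0.0904, -0.0447)
  A cos θ + B sin θ = C:  0.3004·cos θ + -0.3414·sin θ = -0.1074
  θ2 = atan2(B,A) + arccos(C/0.4547) = 0.9600
φ3=240.0° → target in arm frame (0.0065, 0.1006)
  e−x'=0.2035;  (l²−L²−(e−x')²−y'²−z²)/2L = 0.0055
  θ3 = atan2(B,A) + arccos(C/0.3975) = 0.5237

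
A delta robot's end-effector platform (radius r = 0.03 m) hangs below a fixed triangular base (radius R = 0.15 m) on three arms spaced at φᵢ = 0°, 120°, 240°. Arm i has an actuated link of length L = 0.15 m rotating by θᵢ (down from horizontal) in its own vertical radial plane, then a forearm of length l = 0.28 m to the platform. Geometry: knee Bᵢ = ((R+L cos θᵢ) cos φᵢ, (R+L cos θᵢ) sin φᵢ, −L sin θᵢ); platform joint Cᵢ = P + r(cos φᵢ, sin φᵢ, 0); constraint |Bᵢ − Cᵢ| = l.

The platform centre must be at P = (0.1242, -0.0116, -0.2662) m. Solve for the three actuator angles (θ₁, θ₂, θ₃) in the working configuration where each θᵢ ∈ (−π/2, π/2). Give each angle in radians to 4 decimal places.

φ1=0.0° → target in arm frame (0.1242, -0.0116)
  e−x'=-0.0042;  (l²−L²−(e−x')²−y'²−z²)/2L = -0.0504
  √(A²+B²)=0.2662;  θ1 = -1.5866+1.7612 ≈ 0.1746
rotate P by −φ2: (-0.0721, -0.1018, -0.2662)
  e−x'=0.1921;  (l²−L²−(e−x')²−y'²−z²)/2L = -0.2075
  √(A²+B²)=0.3283;  θ2 = -0.9456+2.2548 ≈ 1.3092
rotate P by −φ3: (-0.0521, 0.1134, -0.2662)
  A=0.1721, B=-0.2662, C=(l²−L²−A²−y'²−z²)/(2L)=-0.1914
  γ=atan2(-0.2662,0.1721)=-0.9970;  ψ=arccos(-0.6038)=2.2191;  θ3=γ+ψ≈1.2221

θ₁ = 0.1746, θ₂ = 1.3092, θ₃ = 1.2221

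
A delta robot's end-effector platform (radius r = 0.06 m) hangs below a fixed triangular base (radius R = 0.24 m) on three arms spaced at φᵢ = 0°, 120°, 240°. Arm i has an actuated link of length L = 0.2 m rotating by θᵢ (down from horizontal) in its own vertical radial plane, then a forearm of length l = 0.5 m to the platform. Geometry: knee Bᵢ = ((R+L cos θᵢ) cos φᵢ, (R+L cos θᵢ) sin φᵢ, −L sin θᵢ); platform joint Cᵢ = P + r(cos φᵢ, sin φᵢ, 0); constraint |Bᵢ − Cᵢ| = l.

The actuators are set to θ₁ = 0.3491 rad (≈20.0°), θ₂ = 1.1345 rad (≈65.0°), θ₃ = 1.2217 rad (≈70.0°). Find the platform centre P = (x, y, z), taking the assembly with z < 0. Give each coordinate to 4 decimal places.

(0.1635, 0.0174, -0.5244)

φ1=0.0°: virtual centre (0.3679, 0.0000, -0.0684), radius l
arm 2 at φ=120.0°: e+L cos θ2 = 0.2645;  S2 = (-0.1323, 0.2291, -0.1813)
φ3=240.0°: virtual centre (-0.1242, -0.2151, -0.1879), radius l
|S₂|²−|S₁|² = -0.0372;  |S₃|²−|S₁|² = -0.0430
[-1.0004 0.4582 -0.2257]·P = -0.0372;  [-0.9843 -0.4303 -0.2391]·P = -0.0430
Cramer: x(z) = 0.0405-0.2344z;  y(z) = 0.0073-0.0193z
sphere 1 gives Az²+Bz+C=0 with A=1.0553, B=0.2901, C=-0.1381;  B²−4AC=0.6670;  roots -0.5244, 0.2495;  negative root z = -0.5244
x = 0.1635, y = 0.0174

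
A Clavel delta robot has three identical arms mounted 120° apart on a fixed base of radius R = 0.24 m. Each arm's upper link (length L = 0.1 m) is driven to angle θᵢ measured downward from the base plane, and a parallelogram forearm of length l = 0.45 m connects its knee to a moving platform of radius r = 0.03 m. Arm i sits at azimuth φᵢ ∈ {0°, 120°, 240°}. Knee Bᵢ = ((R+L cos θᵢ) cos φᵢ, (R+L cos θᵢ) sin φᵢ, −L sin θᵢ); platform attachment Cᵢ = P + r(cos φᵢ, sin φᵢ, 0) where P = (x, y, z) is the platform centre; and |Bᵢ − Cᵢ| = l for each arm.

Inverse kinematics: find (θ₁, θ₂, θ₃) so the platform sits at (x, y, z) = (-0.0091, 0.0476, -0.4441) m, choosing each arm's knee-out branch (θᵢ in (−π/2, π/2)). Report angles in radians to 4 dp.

φ1=0.0° → target in arm frame (-0.0091, 0.0476)
  e−x'=0.2191;  (l²−L²−(e−x')²−y'²−z²)/2L = -0.2750
  √(A²+B²)=0.4952;  θ1 = -1.1125+2.1595 ≈ 1.0470
arm 2 (φ=120.0°): x'=0.0458, y'=-0.0159
  e−x'=0.1642;  (l²−L²−(e−x')²−y'²−z²)/2L = -0.1597
  γ=atan2(-0.4441,0.1642)=-1.2166;  ψ=arccos(-0.3374)=1.9149;  θ2=γ+ψ≈0.6983
rotate P by −φ3: (-0.0367, -0.0317, -0.4441)
  A=0.2467, B=-0.4441, C=(l²−L²−A²−y'²−z²)/(2L)=-0.3329
  θ3 = atan2(B,A) + arccos(C/0.5080) = 1.2215

θ₁ = 1.0470, θ₂ = 0.6983, θ₃ = 1.2215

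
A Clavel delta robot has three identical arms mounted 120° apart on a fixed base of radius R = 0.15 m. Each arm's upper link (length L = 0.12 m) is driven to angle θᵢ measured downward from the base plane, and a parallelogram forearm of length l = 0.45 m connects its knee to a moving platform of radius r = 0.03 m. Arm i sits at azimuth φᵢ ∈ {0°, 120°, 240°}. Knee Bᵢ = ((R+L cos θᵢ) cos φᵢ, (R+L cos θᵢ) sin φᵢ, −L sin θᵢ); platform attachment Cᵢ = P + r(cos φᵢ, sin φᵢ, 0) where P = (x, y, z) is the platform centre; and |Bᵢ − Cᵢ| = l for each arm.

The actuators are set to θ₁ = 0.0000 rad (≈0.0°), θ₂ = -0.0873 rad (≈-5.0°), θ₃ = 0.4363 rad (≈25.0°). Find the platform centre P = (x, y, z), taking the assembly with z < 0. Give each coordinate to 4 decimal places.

O1 = (0.2400·cos0.0°, 0.2400·sin0.0°, 0.0000) = (0.2400, 0.0000, 0.0000)
φ2=120.0°: virtual centre (-0.1198, 0.2075, 0.0105), radius l
arm 3 at φ=240.0°: e+L cos θ3 = 0.2288;  O3 = (-0.1144, -0.1981, -0.0507)
|O₂|²−|O₁|² = -0.0001;  |O₃|²−|O₁|² = -0.0027
plane₁₂: -0.7195x+0.4149y+0.0209z = -0.0001
det = 0.5792;  x = 0.0020+-0.0583z,  y = 0.0032+-0.1516z
into |P−O₁|² = l²: 1.0264z² + 0.0268z + -0.1458 = 0;  Δ = 0.5995;  z = -0.3902 or 0.3641 → z<0 root = -0.3902
x = 0.0248, y = 0.0624

(0.0248, 0.0624, -0.3902)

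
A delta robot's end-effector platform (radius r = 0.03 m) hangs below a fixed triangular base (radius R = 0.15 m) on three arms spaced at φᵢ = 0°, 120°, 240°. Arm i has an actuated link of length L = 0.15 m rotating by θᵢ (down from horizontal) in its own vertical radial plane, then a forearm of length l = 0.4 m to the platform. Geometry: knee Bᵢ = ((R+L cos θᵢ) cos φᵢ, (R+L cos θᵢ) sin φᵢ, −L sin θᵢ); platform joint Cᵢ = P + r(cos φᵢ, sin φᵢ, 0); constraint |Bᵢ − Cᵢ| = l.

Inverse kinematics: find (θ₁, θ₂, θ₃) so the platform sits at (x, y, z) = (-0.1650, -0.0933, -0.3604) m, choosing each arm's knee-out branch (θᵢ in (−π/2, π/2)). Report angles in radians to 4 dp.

θ₁ = 1.3091, θ₂ = 0.6981, θ₃ = -0.0872

φ1=0.0° → target in arm frame (-0.1650, -0.0933)
  A cos θ + B sin θ = C:  0.2850·cos θ + -0.3604·sin θ = -0.2744
  √(A²+B²)=0.4595;  θ1 = -0.9017+2.2108 ≈ 1.3091
φ2=120.0° → target in arm frame (0.0017, 0.1895)
  A cos θ + B sin θ = C:  0.1183·cos θ + -0.3604·sin θ = -0.1410
  θ2 = atan2(B,A) + arccos(C/0.3793) = 0.6981
arm 3 (φ=240.0°): x'=0.1633, y'=-0.0962
  A=-0.0433, B=-0.3604, C=(l²−L²−A²−y'²−z²)/(2L)=-0.0118
  √(A²+B²)=0.3630;  θ3 = -1.6904+1.6032 ≈ -0.0872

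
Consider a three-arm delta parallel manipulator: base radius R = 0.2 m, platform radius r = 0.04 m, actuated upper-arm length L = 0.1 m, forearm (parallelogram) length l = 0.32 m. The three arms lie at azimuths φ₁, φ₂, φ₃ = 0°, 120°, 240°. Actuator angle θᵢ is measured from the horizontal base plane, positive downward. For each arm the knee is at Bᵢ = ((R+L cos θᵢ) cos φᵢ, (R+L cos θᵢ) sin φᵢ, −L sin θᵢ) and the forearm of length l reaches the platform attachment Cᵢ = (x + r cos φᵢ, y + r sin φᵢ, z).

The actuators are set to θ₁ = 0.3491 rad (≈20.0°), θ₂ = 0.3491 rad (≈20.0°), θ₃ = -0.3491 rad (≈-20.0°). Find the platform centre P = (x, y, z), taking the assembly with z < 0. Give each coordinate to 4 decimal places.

(-0.0180, -0.0311, -0.2000)

arm 1 at φ=0.0°: ρ1 = 0.2540;  S1 = (0.2540, 0.0000, -0.0342)
φ2=120.0°: virtual centre (-0.1270, 0.2199, -0.0342), radius l
S3 = (0.2540·cos240.0°, 0.2540·sin240.0°, 0.0342) = (-0.1270, -0.2199, 0.0342)
|S₂|²−|S₁|² = 0.0000;  |S₃|²−|S₁|² = 0.0000
[-0.7619 0.4399 0.0000]·P = 0.0000;  [-0.7619 -0.4399 0.1368]·P = 0.0000
Cramer: x(z) = 0.0000+0.0898z;  y(z) = 0.0000+0.1555z
sphere 1 gives Az²+Bz+C=0 with A=1.0322, B=0.0228, C=-0.0367;  B²−4AC=0.1522;  roots -0.2000, 0.1779;  negative root z = -0.2000
x = -0.0180, y = -0.0311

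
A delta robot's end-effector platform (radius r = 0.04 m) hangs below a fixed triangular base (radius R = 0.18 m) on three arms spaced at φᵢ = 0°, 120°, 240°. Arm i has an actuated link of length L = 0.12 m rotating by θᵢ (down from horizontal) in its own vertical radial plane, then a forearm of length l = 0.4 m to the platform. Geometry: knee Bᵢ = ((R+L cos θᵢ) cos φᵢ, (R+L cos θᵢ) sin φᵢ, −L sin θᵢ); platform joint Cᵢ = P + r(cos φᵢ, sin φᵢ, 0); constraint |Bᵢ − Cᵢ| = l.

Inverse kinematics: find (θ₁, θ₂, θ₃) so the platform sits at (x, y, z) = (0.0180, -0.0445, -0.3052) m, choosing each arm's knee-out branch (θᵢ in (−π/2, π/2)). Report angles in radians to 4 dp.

θ₁ = -0.0878, θ₂ = 0.3491, θ₃ = -0.1744

rotate P by −φ1: (0.0180, -0.0445, -0.3052)
  e−x'=0.1220;  (l²−L²−(e−x')²−y'²−z²)/2L = 0.1483
  γ=atan2(-0.3052,0.1220)=-1.1905;  ψ=arccos(0.4512)=1.1027;  θ1=γ+ψ≈-0.0878
arm 2 (φ=120.0°): x'=-0.0475, y'=0.0067
  A cos θ + B sin θ = C:  0.1875·cos θ + -0.3052·sin θ = 0.0718
  θ2 = atan2(B,A) + arccos(C/0.3582) = 0.3491
arm 3 (φ=240.0°): x'=0.0295, y'=0.0378
  e−x'=0.1105;  (l²−L²−(e−x')²−y'²−z²)/2L = 0.1617
  θ3 = atan2(B,A) + arccos(C/0.3246) = -0.1744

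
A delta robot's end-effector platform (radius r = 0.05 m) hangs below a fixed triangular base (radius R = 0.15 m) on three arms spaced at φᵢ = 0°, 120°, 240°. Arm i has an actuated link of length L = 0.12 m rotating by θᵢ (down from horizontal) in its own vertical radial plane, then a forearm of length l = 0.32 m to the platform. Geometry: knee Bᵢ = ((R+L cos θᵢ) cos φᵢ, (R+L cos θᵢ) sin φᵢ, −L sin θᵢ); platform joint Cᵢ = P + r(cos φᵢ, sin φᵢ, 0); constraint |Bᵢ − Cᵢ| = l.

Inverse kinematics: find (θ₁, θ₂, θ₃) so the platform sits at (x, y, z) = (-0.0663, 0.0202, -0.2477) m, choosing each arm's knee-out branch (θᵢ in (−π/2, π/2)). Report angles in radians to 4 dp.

arm 1 (φ=0.0°): x'=-0.0663, y'=0.0202
  e−x'=0.1663;  (l²−L²−(e−x')²−y'²−z²)/2L = -0.0059
  γ=atan2(-0.2477,0.1663)=-0.9795;  ψ=arccos(-0.0198)=1.5906;  θ1=γ+ψ≈0.6111
φ2=120.0° → target in arm frame (0.0506, 0.0473)
  A=0.0494, B=-0.2477, C=(l²−L²−A²−y'²−z²)/(2L)=0.0915
  θ2 = atan2(B,A) + arccos(C/0.2526) = -0.1742
φ3=240.0° → target in arm frame (0.0157, -0.0675)
  A cos θ + B sin θ = C:  0.0843·cos θ + -0.2477·sin θ = 0.0624
  θ3 = atan2(B,A) + arccos(C/0.2617) = 0.0875

θ₁ = 0.6111, θ₂ = -0.1742, θ₃ = 0.0875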